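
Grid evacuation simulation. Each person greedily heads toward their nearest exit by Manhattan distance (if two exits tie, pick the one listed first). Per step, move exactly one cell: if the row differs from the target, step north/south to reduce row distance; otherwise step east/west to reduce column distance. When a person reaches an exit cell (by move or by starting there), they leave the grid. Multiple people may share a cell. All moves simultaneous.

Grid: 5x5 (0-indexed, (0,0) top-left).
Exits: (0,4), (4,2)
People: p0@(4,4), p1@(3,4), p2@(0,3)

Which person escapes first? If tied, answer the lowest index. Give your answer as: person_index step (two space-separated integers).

Step 1: p0:(4,4)->(4,3) | p1:(3,4)->(2,4) | p2:(0,3)->(0,4)->EXIT
Step 2: p0:(4,3)->(4,2)->EXIT | p1:(2,4)->(1,4) | p2:escaped
Step 3: p0:escaped | p1:(1,4)->(0,4)->EXIT | p2:escaped
Exit steps: [2, 3, 1]
First to escape: p2 at step 1

Answer: 2 1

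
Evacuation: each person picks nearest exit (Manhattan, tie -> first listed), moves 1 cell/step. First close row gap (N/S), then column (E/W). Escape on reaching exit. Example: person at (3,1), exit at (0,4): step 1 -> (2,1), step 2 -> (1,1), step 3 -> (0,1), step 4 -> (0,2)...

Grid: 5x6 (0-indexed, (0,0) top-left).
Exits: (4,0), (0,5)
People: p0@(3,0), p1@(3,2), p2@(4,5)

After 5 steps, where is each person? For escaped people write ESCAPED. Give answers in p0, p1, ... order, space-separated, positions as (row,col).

Step 1: p0:(3,0)->(4,0)->EXIT | p1:(3,2)->(4,2) | p2:(4,5)->(3,5)
Step 2: p0:escaped | p1:(4,2)->(4,1) | p2:(3,5)->(2,5)
Step 3: p0:escaped | p1:(4,1)->(4,0)->EXIT | p2:(2,5)->(1,5)
Step 4: p0:escaped | p1:escaped | p2:(1,5)->(0,5)->EXIT

ESCAPED ESCAPED ESCAPED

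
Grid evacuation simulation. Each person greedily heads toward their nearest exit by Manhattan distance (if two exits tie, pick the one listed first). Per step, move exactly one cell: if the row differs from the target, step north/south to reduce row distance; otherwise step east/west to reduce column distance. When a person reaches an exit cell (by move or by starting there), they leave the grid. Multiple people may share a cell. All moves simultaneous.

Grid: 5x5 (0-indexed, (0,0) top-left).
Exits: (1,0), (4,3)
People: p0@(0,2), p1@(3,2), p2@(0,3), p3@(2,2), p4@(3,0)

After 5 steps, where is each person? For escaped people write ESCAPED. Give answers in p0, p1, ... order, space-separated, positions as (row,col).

Step 1: p0:(0,2)->(1,2) | p1:(3,2)->(4,2) | p2:(0,3)->(1,3) | p3:(2,2)->(1,2) | p4:(3,0)->(2,0)
Step 2: p0:(1,2)->(1,1) | p1:(4,2)->(4,3)->EXIT | p2:(1,3)->(1,2) | p3:(1,2)->(1,1) | p4:(2,0)->(1,0)->EXIT
Step 3: p0:(1,1)->(1,0)->EXIT | p1:escaped | p2:(1,2)->(1,1) | p3:(1,1)->(1,0)->EXIT | p4:escaped
Step 4: p0:escaped | p1:escaped | p2:(1,1)->(1,0)->EXIT | p3:escaped | p4:escaped

ESCAPED ESCAPED ESCAPED ESCAPED ESCAPED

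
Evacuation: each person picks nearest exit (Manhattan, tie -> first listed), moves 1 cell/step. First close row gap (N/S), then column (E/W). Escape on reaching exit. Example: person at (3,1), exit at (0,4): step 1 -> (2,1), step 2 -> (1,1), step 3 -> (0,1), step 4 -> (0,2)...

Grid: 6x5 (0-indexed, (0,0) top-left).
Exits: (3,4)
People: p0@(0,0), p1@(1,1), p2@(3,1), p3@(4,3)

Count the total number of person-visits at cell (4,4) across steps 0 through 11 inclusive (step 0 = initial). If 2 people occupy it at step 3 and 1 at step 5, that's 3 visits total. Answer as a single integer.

Answer: 0

Derivation:
Step 0: p0@(0,0) p1@(1,1) p2@(3,1) p3@(4,3) -> at (4,4): 0 [-], cum=0
Step 1: p0@(1,0) p1@(2,1) p2@(3,2) p3@(3,3) -> at (4,4): 0 [-], cum=0
Step 2: p0@(2,0) p1@(3,1) p2@(3,3) p3@ESC -> at (4,4): 0 [-], cum=0
Step 3: p0@(3,0) p1@(3,2) p2@ESC p3@ESC -> at (4,4): 0 [-], cum=0
Step 4: p0@(3,1) p1@(3,3) p2@ESC p3@ESC -> at (4,4): 0 [-], cum=0
Step 5: p0@(3,2) p1@ESC p2@ESC p3@ESC -> at (4,4): 0 [-], cum=0
Step 6: p0@(3,3) p1@ESC p2@ESC p3@ESC -> at (4,4): 0 [-], cum=0
Step 7: p0@ESC p1@ESC p2@ESC p3@ESC -> at (4,4): 0 [-], cum=0
Total visits = 0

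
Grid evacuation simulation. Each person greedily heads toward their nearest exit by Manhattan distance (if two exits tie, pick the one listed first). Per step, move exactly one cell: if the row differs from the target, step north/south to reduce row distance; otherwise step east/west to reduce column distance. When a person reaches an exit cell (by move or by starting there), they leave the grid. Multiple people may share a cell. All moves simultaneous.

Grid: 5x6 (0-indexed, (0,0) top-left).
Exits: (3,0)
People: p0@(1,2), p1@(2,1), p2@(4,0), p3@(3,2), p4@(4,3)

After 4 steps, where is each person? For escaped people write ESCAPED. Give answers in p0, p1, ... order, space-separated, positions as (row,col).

Step 1: p0:(1,2)->(2,2) | p1:(2,1)->(3,1) | p2:(4,0)->(3,0)->EXIT | p3:(3,2)->(3,1) | p4:(4,3)->(3,3)
Step 2: p0:(2,2)->(3,2) | p1:(3,1)->(3,0)->EXIT | p2:escaped | p3:(3,1)->(3,0)->EXIT | p4:(3,3)->(3,2)
Step 3: p0:(3,2)->(3,1) | p1:escaped | p2:escaped | p3:escaped | p4:(3,2)->(3,1)
Step 4: p0:(3,1)->(3,0)->EXIT | p1:escaped | p2:escaped | p3:escaped | p4:(3,1)->(3,0)->EXIT

ESCAPED ESCAPED ESCAPED ESCAPED ESCAPED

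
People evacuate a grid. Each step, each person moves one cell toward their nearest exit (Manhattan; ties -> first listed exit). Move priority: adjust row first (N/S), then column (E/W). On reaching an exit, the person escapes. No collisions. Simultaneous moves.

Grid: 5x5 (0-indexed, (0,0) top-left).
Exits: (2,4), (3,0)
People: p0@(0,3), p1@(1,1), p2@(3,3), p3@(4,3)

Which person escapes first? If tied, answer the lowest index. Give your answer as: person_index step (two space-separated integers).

Answer: 2 2

Derivation:
Step 1: p0:(0,3)->(1,3) | p1:(1,1)->(2,1) | p2:(3,3)->(2,3) | p3:(4,3)->(3,3)
Step 2: p0:(1,3)->(2,3) | p1:(2,1)->(3,1) | p2:(2,3)->(2,4)->EXIT | p3:(3,3)->(2,3)
Step 3: p0:(2,3)->(2,4)->EXIT | p1:(3,1)->(3,0)->EXIT | p2:escaped | p3:(2,3)->(2,4)->EXIT
Exit steps: [3, 3, 2, 3]
First to escape: p2 at step 2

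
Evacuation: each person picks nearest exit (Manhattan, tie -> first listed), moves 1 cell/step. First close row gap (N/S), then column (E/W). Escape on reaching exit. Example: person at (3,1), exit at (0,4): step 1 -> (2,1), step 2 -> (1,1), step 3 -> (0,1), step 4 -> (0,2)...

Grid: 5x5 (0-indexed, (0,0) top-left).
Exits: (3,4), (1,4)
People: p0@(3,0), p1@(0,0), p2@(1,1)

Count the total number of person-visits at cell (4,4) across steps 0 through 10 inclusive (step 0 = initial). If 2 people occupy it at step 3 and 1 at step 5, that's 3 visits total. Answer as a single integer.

Answer: 0

Derivation:
Step 0: p0@(3,0) p1@(0,0) p2@(1,1) -> at (4,4): 0 [-], cum=0
Step 1: p0@(3,1) p1@(1,0) p2@(1,2) -> at (4,4): 0 [-], cum=0
Step 2: p0@(3,2) p1@(1,1) p2@(1,3) -> at (4,4): 0 [-], cum=0
Step 3: p0@(3,3) p1@(1,2) p2@ESC -> at (4,4): 0 [-], cum=0
Step 4: p0@ESC p1@(1,3) p2@ESC -> at (4,4): 0 [-], cum=0
Step 5: p0@ESC p1@ESC p2@ESC -> at (4,4): 0 [-], cum=0
Total visits = 0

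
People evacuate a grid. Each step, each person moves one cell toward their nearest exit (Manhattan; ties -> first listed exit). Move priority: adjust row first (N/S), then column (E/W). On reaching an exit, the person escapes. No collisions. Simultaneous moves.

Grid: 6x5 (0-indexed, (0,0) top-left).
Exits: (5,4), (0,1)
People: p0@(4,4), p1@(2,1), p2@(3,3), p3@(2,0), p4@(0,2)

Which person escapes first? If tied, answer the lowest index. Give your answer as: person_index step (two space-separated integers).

Step 1: p0:(4,4)->(5,4)->EXIT | p1:(2,1)->(1,1) | p2:(3,3)->(4,3) | p3:(2,0)->(1,0) | p4:(0,2)->(0,1)->EXIT
Step 2: p0:escaped | p1:(1,1)->(0,1)->EXIT | p2:(4,3)->(5,3) | p3:(1,0)->(0,0) | p4:escaped
Step 3: p0:escaped | p1:escaped | p2:(5,3)->(5,4)->EXIT | p3:(0,0)->(0,1)->EXIT | p4:escaped
Exit steps: [1, 2, 3, 3, 1]
First to escape: p0 at step 1

Answer: 0 1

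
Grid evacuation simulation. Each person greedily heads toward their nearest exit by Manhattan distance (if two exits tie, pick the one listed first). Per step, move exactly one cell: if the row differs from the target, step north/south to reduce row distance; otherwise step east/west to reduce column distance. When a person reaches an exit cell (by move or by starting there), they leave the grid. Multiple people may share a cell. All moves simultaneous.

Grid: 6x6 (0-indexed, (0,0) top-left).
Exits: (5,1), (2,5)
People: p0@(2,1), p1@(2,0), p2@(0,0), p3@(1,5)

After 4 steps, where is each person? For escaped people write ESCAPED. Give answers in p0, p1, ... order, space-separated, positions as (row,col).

Step 1: p0:(2,1)->(3,1) | p1:(2,0)->(3,0) | p2:(0,0)->(1,0) | p3:(1,5)->(2,5)->EXIT
Step 2: p0:(3,1)->(4,1) | p1:(3,0)->(4,0) | p2:(1,0)->(2,0) | p3:escaped
Step 3: p0:(4,1)->(5,1)->EXIT | p1:(4,0)->(5,0) | p2:(2,0)->(3,0) | p3:escaped
Step 4: p0:escaped | p1:(5,0)->(5,1)->EXIT | p2:(3,0)->(4,0) | p3:escaped

ESCAPED ESCAPED (4,0) ESCAPED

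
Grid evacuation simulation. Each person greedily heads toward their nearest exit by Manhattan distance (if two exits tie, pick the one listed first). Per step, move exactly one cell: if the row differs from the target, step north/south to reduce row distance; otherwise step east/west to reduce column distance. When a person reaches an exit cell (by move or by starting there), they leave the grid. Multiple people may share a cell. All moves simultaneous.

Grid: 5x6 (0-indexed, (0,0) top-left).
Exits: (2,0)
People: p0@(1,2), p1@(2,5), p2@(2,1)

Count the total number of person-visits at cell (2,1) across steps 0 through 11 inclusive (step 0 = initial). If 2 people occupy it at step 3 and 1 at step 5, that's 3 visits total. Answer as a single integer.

Answer: 3

Derivation:
Step 0: p0@(1,2) p1@(2,5) p2@(2,1) -> at (2,1): 1 [p2], cum=1
Step 1: p0@(2,2) p1@(2,4) p2@ESC -> at (2,1): 0 [-], cum=1
Step 2: p0@(2,1) p1@(2,3) p2@ESC -> at (2,1): 1 [p0], cum=2
Step 3: p0@ESC p1@(2,2) p2@ESC -> at (2,1): 0 [-], cum=2
Step 4: p0@ESC p1@(2,1) p2@ESC -> at (2,1): 1 [p1], cum=3
Step 5: p0@ESC p1@ESC p2@ESC -> at (2,1): 0 [-], cum=3
Total visits = 3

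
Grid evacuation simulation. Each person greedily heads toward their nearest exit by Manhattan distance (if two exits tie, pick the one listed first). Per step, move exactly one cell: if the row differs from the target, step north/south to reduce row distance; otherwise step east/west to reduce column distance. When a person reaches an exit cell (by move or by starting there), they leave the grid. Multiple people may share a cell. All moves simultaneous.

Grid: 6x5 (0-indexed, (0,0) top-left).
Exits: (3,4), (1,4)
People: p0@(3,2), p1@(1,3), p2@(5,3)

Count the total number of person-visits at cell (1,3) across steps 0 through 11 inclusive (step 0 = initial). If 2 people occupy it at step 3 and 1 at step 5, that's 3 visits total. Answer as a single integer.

Step 0: p0@(3,2) p1@(1,3) p2@(5,3) -> at (1,3): 1 [p1], cum=1
Step 1: p0@(3,3) p1@ESC p2@(4,3) -> at (1,3): 0 [-], cum=1
Step 2: p0@ESC p1@ESC p2@(3,3) -> at (1,3): 0 [-], cum=1
Step 3: p0@ESC p1@ESC p2@ESC -> at (1,3): 0 [-], cum=1
Total visits = 1

Answer: 1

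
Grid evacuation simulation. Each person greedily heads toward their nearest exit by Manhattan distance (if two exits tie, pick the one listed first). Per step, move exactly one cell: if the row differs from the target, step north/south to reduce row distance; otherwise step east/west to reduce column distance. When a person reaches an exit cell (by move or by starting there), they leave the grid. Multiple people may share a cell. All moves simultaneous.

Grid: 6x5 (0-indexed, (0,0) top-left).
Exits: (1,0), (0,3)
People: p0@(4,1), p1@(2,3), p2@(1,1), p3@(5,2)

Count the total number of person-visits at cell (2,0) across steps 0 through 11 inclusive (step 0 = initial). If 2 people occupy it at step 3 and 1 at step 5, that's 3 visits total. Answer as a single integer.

Step 0: p0@(4,1) p1@(2,3) p2@(1,1) p3@(5,2) -> at (2,0): 0 [-], cum=0
Step 1: p0@(3,1) p1@(1,3) p2@ESC p3@(4,2) -> at (2,0): 0 [-], cum=0
Step 2: p0@(2,1) p1@ESC p2@ESC p3@(3,2) -> at (2,0): 0 [-], cum=0
Step 3: p0@(1,1) p1@ESC p2@ESC p3@(2,2) -> at (2,0): 0 [-], cum=0
Step 4: p0@ESC p1@ESC p2@ESC p3@(1,2) -> at (2,0): 0 [-], cum=0
Step 5: p0@ESC p1@ESC p2@ESC p3@(1,1) -> at (2,0): 0 [-], cum=0
Step 6: p0@ESC p1@ESC p2@ESC p3@ESC -> at (2,0): 0 [-], cum=0
Total visits = 0

Answer: 0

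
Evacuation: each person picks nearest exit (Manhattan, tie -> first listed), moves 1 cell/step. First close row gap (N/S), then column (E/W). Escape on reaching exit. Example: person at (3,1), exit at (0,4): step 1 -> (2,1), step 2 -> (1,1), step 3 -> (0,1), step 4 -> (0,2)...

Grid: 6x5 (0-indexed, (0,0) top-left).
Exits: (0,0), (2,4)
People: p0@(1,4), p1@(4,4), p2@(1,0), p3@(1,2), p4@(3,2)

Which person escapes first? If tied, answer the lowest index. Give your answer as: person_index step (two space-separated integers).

Answer: 0 1

Derivation:
Step 1: p0:(1,4)->(2,4)->EXIT | p1:(4,4)->(3,4) | p2:(1,0)->(0,0)->EXIT | p3:(1,2)->(0,2) | p4:(3,2)->(2,2)
Step 2: p0:escaped | p1:(3,4)->(2,4)->EXIT | p2:escaped | p3:(0,2)->(0,1) | p4:(2,2)->(2,3)
Step 3: p0:escaped | p1:escaped | p2:escaped | p3:(0,1)->(0,0)->EXIT | p4:(2,3)->(2,4)->EXIT
Exit steps: [1, 2, 1, 3, 3]
First to escape: p0 at step 1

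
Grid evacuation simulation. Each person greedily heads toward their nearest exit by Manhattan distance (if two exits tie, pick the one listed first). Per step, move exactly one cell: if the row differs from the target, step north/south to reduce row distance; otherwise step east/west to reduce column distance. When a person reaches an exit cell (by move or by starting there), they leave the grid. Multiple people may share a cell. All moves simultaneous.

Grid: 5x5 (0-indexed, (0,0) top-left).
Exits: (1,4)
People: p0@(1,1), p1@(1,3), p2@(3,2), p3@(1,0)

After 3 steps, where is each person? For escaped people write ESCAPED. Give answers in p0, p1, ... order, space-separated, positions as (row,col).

Step 1: p0:(1,1)->(1,2) | p1:(1,3)->(1,4)->EXIT | p2:(3,2)->(2,2) | p3:(1,0)->(1,1)
Step 2: p0:(1,2)->(1,3) | p1:escaped | p2:(2,2)->(1,2) | p3:(1,1)->(1,2)
Step 3: p0:(1,3)->(1,4)->EXIT | p1:escaped | p2:(1,2)->(1,3) | p3:(1,2)->(1,3)

ESCAPED ESCAPED (1,3) (1,3)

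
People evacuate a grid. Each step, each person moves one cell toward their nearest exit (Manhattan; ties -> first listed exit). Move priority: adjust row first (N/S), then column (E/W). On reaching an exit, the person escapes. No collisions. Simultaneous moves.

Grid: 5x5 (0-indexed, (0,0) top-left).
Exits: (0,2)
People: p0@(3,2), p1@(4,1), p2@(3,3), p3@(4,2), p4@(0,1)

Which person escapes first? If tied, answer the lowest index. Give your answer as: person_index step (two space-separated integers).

Answer: 4 1

Derivation:
Step 1: p0:(3,2)->(2,2) | p1:(4,1)->(3,1) | p2:(3,3)->(2,3) | p3:(4,2)->(3,2) | p4:(0,1)->(0,2)->EXIT
Step 2: p0:(2,2)->(1,2) | p1:(3,1)->(2,1) | p2:(2,3)->(1,3) | p3:(3,2)->(2,2) | p4:escaped
Step 3: p0:(1,2)->(0,2)->EXIT | p1:(2,1)->(1,1) | p2:(1,3)->(0,3) | p3:(2,2)->(1,2) | p4:escaped
Step 4: p0:escaped | p1:(1,1)->(0,1) | p2:(0,3)->(0,2)->EXIT | p3:(1,2)->(0,2)->EXIT | p4:escaped
Step 5: p0:escaped | p1:(0,1)->(0,2)->EXIT | p2:escaped | p3:escaped | p4:escaped
Exit steps: [3, 5, 4, 4, 1]
First to escape: p4 at step 1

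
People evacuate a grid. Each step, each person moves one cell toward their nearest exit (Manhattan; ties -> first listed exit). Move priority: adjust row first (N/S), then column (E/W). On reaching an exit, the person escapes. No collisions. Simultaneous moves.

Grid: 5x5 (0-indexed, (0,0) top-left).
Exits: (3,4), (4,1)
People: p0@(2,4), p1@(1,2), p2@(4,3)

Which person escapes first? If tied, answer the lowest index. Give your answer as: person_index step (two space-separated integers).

Step 1: p0:(2,4)->(3,4)->EXIT | p1:(1,2)->(2,2) | p2:(4,3)->(3,3)
Step 2: p0:escaped | p1:(2,2)->(3,2) | p2:(3,3)->(3,4)->EXIT
Step 3: p0:escaped | p1:(3,2)->(3,3) | p2:escaped
Step 4: p0:escaped | p1:(3,3)->(3,4)->EXIT | p2:escaped
Exit steps: [1, 4, 2]
First to escape: p0 at step 1

Answer: 0 1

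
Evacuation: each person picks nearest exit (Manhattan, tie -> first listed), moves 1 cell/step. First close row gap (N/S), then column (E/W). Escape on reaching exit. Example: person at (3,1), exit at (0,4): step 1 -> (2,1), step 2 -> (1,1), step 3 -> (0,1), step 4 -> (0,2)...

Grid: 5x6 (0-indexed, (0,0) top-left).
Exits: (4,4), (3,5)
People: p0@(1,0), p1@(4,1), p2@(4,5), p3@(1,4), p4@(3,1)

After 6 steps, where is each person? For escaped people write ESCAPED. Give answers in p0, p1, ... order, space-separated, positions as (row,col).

Step 1: p0:(1,0)->(2,0) | p1:(4,1)->(4,2) | p2:(4,5)->(4,4)->EXIT | p3:(1,4)->(2,4) | p4:(3,1)->(4,1)
Step 2: p0:(2,0)->(3,0) | p1:(4,2)->(4,3) | p2:escaped | p3:(2,4)->(3,4) | p4:(4,1)->(4,2)
Step 3: p0:(3,0)->(4,0) | p1:(4,3)->(4,4)->EXIT | p2:escaped | p3:(3,4)->(4,4)->EXIT | p4:(4,2)->(4,3)
Step 4: p0:(4,0)->(4,1) | p1:escaped | p2:escaped | p3:escaped | p4:(4,3)->(4,4)->EXIT
Step 5: p0:(4,1)->(4,2) | p1:escaped | p2:escaped | p3:escaped | p4:escaped
Step 6: p0:(4,2)->(4,3) | p1:escaped | p2:escaped | p3:escaped | p4:escaped

(4,3) ESCAPED ESCAPED ESCAPED ESCAPED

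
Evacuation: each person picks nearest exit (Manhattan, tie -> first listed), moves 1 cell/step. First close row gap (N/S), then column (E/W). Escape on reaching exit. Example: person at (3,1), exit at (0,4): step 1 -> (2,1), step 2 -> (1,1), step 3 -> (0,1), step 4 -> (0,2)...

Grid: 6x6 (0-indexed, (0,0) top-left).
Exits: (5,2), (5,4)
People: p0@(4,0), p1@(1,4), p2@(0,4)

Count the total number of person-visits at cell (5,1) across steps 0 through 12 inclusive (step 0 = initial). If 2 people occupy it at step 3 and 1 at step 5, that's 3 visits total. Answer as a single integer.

Step 0: p0@(4,0) p1@(1,4) p2@(0,4) -> at (5,1): 0 [-], cum=0
Step 1: p0@(5,0) p1@(2,4) p2@(1,4) -> at (5,1): 0 [-], cum=0
Step 2: p0@(5,1) p1@(3,4) p2@(2,4) -> at (5,1): 1 [p0], cum=1
Step 3: p0@ESC p1@(4,4) p2@(3,4) -> at (5,1): 0 [-], cum=1
Step 4: p0@ESC p1@ESC p2@(4,4) -> at (5,1): 0 [-], cum=1
Step 5: p0@ESC p1@ESC p2@ESC -> at (5,1): 0 [-], cum=1
Total visits = 1

Answer: 1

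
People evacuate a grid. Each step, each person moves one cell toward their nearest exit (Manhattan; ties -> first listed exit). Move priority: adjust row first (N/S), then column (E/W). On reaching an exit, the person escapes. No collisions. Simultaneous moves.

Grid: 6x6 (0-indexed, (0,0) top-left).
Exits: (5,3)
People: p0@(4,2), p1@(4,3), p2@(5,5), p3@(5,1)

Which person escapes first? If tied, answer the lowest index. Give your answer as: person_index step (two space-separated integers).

Step 1: p0:(4,2)->(5,2) | p1:(4,3)->(5,3)->EXIT | p2:(5,5)->(5,4) | p3:(5,1)->(5,2)
Step 2: p0:(5,2)->(5,3)->EXIT | p1:escaped | p2:(5,4)->(5,3)->EXIT | p3:(5,2)->(5,3)->EXIT
Exit steps: [2, 1, 2, 2]
First to escape: p1 at step 1

Answer: 1 1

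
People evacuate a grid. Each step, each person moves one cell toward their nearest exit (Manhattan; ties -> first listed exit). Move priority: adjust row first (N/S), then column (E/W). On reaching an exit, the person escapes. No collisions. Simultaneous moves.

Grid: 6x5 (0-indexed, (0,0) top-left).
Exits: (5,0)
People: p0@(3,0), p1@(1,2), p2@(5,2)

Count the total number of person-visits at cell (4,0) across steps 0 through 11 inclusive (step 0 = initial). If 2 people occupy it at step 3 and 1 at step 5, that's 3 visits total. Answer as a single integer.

Step 0: p0@(3,0) p1@(1,2) p2@(5,2) -> at (4,0): 0 [-], cum=0
Step 1: p0@(4,0) p1@(2,2) p2@(5,1) -> at (4,0): 1 [p0], cum=1
Step 2: p0@ESC p1@(3,2) p2@ESC -> at (4,0): 0 [-], cum=1
Step 3: p0@ESC p1@(4,2) p2@ESC -> at (4,0): 0 [-], cum=1
Step 4: p0@ESC p1@(5,2) p2@ESC -> at (4,0): 0 [-], cum=1
Step 5: p0@ESC p1@(5,1) p2@ESC -> at (4,0): 0 [-], cum=1
Step 6: p0@ESC p1@ESC p2@ESC -> at (4,0): 0 [-], cum=1
Total visits = 1

Answer: 1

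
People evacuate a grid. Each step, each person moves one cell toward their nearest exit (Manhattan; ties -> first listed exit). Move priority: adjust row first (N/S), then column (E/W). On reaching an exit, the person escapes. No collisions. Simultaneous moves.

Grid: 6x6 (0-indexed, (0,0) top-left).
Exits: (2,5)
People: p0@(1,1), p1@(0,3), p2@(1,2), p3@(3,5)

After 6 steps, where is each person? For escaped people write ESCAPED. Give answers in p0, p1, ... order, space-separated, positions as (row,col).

Step 1: p0:(1,1)->(2,1) | p1:(0,3)->(1,3) | p2:(1,2)->(2,2) | p3:(3,5)->(2,5)->EXIT
Step 2: p0:(2,1)->(2,2) | p1:(1,3)->(2,3) | p2:(2,2)->(2,3) | p3:escaped
Step 3: p0:(2,2)->(2,3) | p1:(2,3)->(2,4) | p2:(2,3)->(2,4) | p3:escaped
Step 4: p0:(2,3)->(2,4) | p1:(2,4)->(2,5)->EXIT | p2:(2,4)->(2,5)->EXIT | p3:escaped
Step 5: p0:(2,4)->(2,5)->EXIT | p1:escaped | p2:escaped | p3:escaped

ESCAPED ESCAPED ESCAPED ESCAPED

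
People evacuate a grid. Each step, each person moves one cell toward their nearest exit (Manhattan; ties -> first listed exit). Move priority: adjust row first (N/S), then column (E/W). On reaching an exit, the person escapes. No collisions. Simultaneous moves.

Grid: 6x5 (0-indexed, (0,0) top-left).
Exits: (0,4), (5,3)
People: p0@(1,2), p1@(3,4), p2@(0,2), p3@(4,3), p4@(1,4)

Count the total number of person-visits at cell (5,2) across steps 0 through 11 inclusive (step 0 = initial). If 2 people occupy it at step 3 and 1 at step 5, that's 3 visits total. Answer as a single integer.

Step 0: p0@(1,2) p1@(3,4) p2@(0,2) p3@(4,3) p4@(1,4) -> at (5,2): 0 [-], cum=0
Step 1: p0@(0,2) p1@(2,4) p2@(0,3) p3@ESC p4@ESC -> at (5,2): 0 [-], cum=0
Step 2: p0@(0,3) p1@(1,4) p2@ESC p3@ESC p4@ESC -> at (5,2): 0 [-], cum=0
Step 3: p0@ESC p1@ESC p2@ESC p3@ESC p4@ESC -> at (5,2): 0 [-], cum=0
Total visits = 0

Answer: 0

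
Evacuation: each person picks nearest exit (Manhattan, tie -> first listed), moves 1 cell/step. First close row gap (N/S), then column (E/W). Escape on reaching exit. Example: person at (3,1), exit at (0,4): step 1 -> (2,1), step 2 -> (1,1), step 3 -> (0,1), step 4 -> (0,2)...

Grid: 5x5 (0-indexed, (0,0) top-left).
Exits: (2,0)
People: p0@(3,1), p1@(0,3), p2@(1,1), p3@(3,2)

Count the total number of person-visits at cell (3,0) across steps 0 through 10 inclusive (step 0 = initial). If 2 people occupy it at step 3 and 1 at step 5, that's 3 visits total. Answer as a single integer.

Answer: 0

Derivation:
Step 0: p0@(3,1) p1@(0,3) p2@(1,1) p3@(3,2) -> at (3,0): 0 [-], cum=0
Step 1: p0@(2,1) p1@(1,3) p2@(2,1) p3@(2,2) -> at (3,0): 0 [-], cum=0
Step 2: p0@ESC p1@(2,3) p2@ESC p3@(2,1) -> at (3,0): 0 [-], cum=0
Step 3: p0@ESC p1@(2,2) p2@ESC p3@ESC -> at (3,0): 0 [-], cum=0
Step 4: p0@ESC p1@(2,1) p2@ESC p3@ESC -> at (3,0): 0 [-], cum=0
Step 5: p0@ESC p1@ESC p2@ESC p3@ESC -> at (3,0): 0 [-], cum=0
Total visits = 0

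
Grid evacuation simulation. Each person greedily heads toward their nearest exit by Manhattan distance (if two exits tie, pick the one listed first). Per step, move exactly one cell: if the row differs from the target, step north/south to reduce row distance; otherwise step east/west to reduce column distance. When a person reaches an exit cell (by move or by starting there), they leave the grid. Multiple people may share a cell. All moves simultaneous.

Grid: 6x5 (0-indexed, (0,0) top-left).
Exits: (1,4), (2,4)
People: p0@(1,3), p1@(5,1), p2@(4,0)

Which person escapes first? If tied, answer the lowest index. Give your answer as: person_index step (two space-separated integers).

Step 1: p0:(1,3)->(1,4)->EXIT | p1:(5,1)->(4,1) | p2:(4,0)->(3,0)
Step 2: p0:escaped | p1:(4,1)->(3,1) | p2:(3,0)->(2,0)
Step 3: p0:escaped | p1:(3,1)->(2,1) | p2:(2,0)->(2,1)
Step 4: p0:escaped | p1:(2,1)->(2,2) | p2:(2,1)->(2,2)
Step 5: p0:escaped | p1:(2,2)->(2,3) | p2:(2,2)->(2,3)
Step 6: p0:escaped | p1:(2,3)->(2,4)->EXIT | p2:(2,3)->(2,4)->EXIT
Exit steps: [1, 6, 6]
First to escape: p0 at step 1

Answer: 0 1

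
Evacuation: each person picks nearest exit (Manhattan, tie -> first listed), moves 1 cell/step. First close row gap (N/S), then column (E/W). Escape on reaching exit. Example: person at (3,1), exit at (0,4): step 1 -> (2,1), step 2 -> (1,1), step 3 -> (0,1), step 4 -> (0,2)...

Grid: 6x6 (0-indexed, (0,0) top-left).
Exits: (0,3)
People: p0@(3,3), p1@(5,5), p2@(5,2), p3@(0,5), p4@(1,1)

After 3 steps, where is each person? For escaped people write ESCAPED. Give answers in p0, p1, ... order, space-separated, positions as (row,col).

Step 1: p0:(3,3)->(2,3) | p1:(5,5)->(4,5) | p2:(5,2)->(4,2) | p3:(0,5)->(0,4) | p4:(1,1)->(0,1)
Step 2: p0:(2,3)->(1,3) | p1:(4,5)->(3,5) | p2:(4,2)->(3,2) | p3:(0,4)->(0,3)->EXIT | p4:(0,1)->(0,2)
Step 3: p0:(1,3)->(0,3)->EXIT | p1:(3,5)->(2,5) | p2:(3,2)->(2,2) | p3:escaped | p4:(0,2)->(0,3)->EXIT

ESCAPED (2,5) (2,2) ESCAPED ESCAPED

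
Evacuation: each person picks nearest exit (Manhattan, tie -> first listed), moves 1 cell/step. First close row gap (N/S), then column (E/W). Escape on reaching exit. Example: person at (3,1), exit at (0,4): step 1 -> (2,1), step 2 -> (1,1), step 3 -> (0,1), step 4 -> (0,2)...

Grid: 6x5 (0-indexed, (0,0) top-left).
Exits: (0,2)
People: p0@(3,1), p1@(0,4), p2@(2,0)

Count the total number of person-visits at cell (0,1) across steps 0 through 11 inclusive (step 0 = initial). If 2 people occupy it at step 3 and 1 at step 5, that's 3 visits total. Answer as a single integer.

Answer: 2

Derivation:
Step 0: p0@(3,1) p1@(0,4) p2@(2,0) -> at (0,1): 0 [-], cum=0
Step 1: p0@(2,1) p1@(0,3) p2@(1,0) -> at (0,1): 0 [-], cum=0
Step 2: p0@(1,1) p1@ESC p2@(0,0) -> at (0,1): 0 [-], cum=0
Step 3: p0@(0,1) p1@ESC p2@(0,1) -> at (0,1): 2 [p0,p2], cum=2
Step 4: p0@ESC p1@ESC p2@ESC -> at (0,1): 0 [-], cum=2
Total visits = 2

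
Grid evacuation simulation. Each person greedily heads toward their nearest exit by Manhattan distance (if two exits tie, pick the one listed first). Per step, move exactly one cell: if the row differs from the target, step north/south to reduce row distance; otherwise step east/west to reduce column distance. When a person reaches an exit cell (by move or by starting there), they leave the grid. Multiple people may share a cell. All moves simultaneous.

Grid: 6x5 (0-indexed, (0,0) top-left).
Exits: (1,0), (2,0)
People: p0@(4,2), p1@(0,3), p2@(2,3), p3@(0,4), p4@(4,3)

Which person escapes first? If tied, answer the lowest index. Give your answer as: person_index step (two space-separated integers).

Answer: 2 3

Derivation:
Step 1: p0:(4,2)->(3,2) | p1:(0,3)->(1,3) | p2:(2,3)->(2,2) | p3:(0,4)->(1,4) | p4:(4,3)->(3,3)
Step 2: p0:(3,2)->(2,2) | p1:(1,3)->(1,2) | p2:(2,2)->(2,1) | p3:(1,4)->(1,3) | p4:(3,3)->(2,3)
Step 3: p0:(2,2)->(2,1) | p1:(1,2)->(1,1) | p2:(2,1)->(2,0)->EXIT | p3:(1,3)->(1,2) | p4:(2,3)->(2,2)
Step 4: p0:(2,1)->(2,0)->EXIT | p1:(1,1)->(1,0)->EXIT | p2:escaped | p3:(1,2)->(1,1) | p4:(2,2)->(2,1)
Step 5: p0:escaped | p1:escaped | p2:escaped | p3:(1,1)->(1,0)->EXIT | p4:(2,1)->(2,0)->EXIT
Exit steps: [4, 4, 3, 5, 5]
First to escape: p2 at step 3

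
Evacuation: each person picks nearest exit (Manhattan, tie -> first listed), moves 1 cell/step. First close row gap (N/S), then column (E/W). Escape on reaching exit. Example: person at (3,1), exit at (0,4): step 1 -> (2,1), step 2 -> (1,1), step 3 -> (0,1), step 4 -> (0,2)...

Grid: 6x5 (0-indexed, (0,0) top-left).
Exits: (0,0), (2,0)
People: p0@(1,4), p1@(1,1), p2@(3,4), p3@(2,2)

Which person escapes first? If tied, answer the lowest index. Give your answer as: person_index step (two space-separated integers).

Answer: 1 2

Derivation:
Step 1: p0:(1,4)->(0,4) | p1:(1,1)->(0,1) | p2:(3,4)->(2,4) | p3:(2,2)->(2,1)
Step 2: p0:(0,4)->(0,3) | p1:(0,1)->(0,0)->EXIT | p2:(2,4)->(2,3) | p3:(2,1)->(2,0)->EXIT
Step 3: p0:(0,3)->(0,2) | p1:escaped | p2:(2,3)->(2,2) | p3:escaped
Step 4: p0:(0,2)->(0,1) | p1:escaped | p2:(2,2)->(2,1) | p3:escaped
Step 5: p0:(0,1)->(0,0)->EXIT | p1:escaped | p2:(2,1)->(2,0)->EXIT | p3:escaped
Exit steps: [5, 2, 5, 2]
First to escape: p1 at step 2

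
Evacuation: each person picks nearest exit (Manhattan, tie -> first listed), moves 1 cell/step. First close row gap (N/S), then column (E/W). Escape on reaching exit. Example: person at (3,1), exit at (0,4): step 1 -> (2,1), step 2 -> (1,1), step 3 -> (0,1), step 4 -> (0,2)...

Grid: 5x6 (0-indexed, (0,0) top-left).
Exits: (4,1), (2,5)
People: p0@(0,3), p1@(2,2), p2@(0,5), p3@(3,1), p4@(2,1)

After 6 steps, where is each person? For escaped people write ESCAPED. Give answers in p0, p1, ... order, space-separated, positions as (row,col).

Step 1: p0:(0,3)->(1,3) | p1:(2,2)->(3,2) | p2:(0,5)->(1,5) | p3:(3,1)->(4,1)->EXIT | p4:(2,1)->(3,1)
Step 2: p0:(1,3)->(2,3) | p1:(3,2)->(4,2) | p2:(1,5)->(2,5)->EXIT | p3:escaped | p4:(3,1)->(4,1)->EXIT
Step 3: p0:(2,3)->(2,4) | p1:(4,2)->(4,1)->EXIT | p2:escaped | p3:escaped | p4:escaped
Step 4: p0:(2,4)->(2,5)->EXIT | p1:escaped | p2:escaped | p3:escaped | p4:escaped

ESCAPED ESCAPED ESCAPED ESCAPED ESCAPED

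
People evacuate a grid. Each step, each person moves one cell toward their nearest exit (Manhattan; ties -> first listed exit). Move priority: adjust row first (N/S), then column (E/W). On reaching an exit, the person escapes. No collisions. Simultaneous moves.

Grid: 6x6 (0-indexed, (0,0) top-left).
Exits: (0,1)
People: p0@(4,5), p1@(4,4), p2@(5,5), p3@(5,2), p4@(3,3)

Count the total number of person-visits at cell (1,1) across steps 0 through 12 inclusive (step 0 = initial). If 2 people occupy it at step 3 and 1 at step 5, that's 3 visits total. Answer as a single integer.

Answer: 0

Derivation:
Step 0: p0@(4,5) p1@(4,4) p2@(5,5) p3@(5,2) p4@(3,3) -> at (1,1): 0 [-], cum=0
Step 1: p0@(3,5) p1@(3,4) p2@(4,5) p3@(4,2) p4@(2,3) -> at (1,1): 0 [-], cum=0
Step 2: p0@(2,5) p1@(2,4) p2@(3,5) p3@(3,2) p4@(1,3) -> at (1,1): 0 [-], cum=0
Step 3: p0@(1,5) p1@(1,4) p2@(2,5) p3@(2,2) p4@(0,3) -> at (1,1): 0 [-], cum=0
Step 4: p0@(0,5) p1@(0,4) p2@(1,5) p3@(1,2) p4@(0,2) -> at (1,1): 0 [-], cum=0
Step 5: p0@(0,4) p1@(0,3) p2@(0,5) p3@(0,2) p4@ESC -> at (1,1): 0 [-], cum=0
Step 6: p0@(0,3) p1@(0,2) p2@(0,4) p3@ESC p4@ESC -> at (1,1): 0 [-], cum=0
Step 7: p0@(0,2) p1@ESC p2@(0,3) p3@ESC p4@ESC -> at (1,1): 0 [-], cum=0
Step 8: p0@ESC p1@ESC p2@(0,2) p3@ESC p4@ESC -> at (1,1): 0 [-], cum=0
Step 9: p0@ESC p1@ESC p2@ESC p3@ESC p4@ESC -> at (1,1): 0 [-], cum=0
Total visits = 0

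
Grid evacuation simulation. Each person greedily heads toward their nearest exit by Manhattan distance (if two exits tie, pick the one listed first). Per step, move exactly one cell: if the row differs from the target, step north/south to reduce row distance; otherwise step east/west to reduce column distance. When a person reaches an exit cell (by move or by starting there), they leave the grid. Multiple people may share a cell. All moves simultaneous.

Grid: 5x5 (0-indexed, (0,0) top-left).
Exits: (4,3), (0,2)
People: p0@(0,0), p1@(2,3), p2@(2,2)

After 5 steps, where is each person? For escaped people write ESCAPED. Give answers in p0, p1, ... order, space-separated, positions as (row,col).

Step 1: p0:(0,0)->(0,1) | p1:(2,3)->(3,3) | p2:(2,2)->(1,2)
Step 2: p0:(0,1)->(0,2)->EXIT | p1:(3,3)->(4,3)->EXIT | p2:(1,2)->(0,2)->EXIT

ESCAPED ESCAPED ESCAPED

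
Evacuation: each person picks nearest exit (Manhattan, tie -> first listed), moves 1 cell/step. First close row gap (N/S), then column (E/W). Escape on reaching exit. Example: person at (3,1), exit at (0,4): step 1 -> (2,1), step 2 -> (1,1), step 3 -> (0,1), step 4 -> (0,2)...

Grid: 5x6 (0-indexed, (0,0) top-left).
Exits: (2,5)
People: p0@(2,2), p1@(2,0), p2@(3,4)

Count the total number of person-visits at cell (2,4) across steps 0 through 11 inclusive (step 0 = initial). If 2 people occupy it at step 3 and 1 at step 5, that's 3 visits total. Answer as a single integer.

Answer: 3

Derivation:
Step 0: p0@(2,2) p1@(2,0) p2@(3,4) -> at (2,4): 0 [-], cum=0
Step 1: p0@(2,3) p1@(2,1) p2@(2,4) -> at (2,4): 1 [p2], cum=1
Step 2: p0@(2,4) p1@(2,2) p2@ESC -> at (2,4): 1 [p0], cum=2
Step 3: p0@ESC p1@(2,3) p2@ESC -> at (2,4): 0 [-], cum=2
Step 4: p0@ESC p1@(2,4) p2@ESC -> at (2,4): 1 [p1], cum=3
Step 5: p0@ESC p1@ESC p2@ESC -> at (2,4): 0 [-], cum=3
Total visits = 3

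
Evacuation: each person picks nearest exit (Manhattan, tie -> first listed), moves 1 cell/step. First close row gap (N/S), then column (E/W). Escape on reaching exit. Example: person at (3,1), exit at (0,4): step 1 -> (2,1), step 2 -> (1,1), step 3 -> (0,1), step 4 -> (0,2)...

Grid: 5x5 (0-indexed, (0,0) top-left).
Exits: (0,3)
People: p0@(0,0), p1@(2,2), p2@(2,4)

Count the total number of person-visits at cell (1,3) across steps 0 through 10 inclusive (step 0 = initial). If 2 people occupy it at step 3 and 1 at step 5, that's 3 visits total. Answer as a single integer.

Answer: 0

Derivation:
Step 0: p0@(0,0) p1@(2,2) p2@(2,4) -> at (1,3): 0 [-], cum=0
Step 1: p0@(0,1) p1@(1,2) p2@(1,4) -> at (1,3): 0 [-], cum=0
Step 2: p0@(0,2) p1@(0,2) p2@(0,4) -> at (1,3): 0 [-], cum=0
Step 3: p0@ESC p1@ESC p2@ESC -> at (1,3): 0 [-], cum=0
Total visits = 0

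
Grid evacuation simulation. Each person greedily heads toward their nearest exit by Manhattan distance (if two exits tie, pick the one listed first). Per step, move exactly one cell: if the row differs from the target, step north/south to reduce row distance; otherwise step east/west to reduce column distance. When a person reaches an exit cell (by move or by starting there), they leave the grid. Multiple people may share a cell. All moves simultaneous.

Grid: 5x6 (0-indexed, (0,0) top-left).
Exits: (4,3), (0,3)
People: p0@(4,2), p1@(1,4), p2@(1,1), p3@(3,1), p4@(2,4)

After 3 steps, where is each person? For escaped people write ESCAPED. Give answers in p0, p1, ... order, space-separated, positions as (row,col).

Step 1: p0:(4,2)->(4,3)->EXIT | p1:(1,4)->(0,4) | p2:(1,1)->(0,1) | p3:(3,1)->(4,1) | p4:(2,4)->(3,4)
Step 2: p0:escaped | p1:(0,4)->(0,3)->EXIT | p2:(0,1)->(0,2) | p3:(4,1)->(4,2) | p4:(3,4)->(4,4)
Step 3: p0:escaped | p1:escaped | p2:(0,2)->(0,3)->EXIT | p3:(4,2)->(4,3)->EXIT | p4:(4,4)->(4,3)->EXIT

ESCAPED ESCAPED ESCAPED ESCAPED ESCAPED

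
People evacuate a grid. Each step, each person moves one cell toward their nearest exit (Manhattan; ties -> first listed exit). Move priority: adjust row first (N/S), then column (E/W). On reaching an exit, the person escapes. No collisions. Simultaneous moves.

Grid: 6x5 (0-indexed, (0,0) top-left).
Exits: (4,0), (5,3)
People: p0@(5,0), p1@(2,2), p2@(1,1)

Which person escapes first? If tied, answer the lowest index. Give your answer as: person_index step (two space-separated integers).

Answer: 0 1

Derivation:
Step 1: p0:(5,0)->(4,0)->EXIT | p1:(2,2)->(3,2) | p2:(1,1)->(2,1)
Step 2: p0:escaped | p1:(3,2)->(4,2) | p2:(2,1)->(3,1)
Step 3: p0:escaped | p1:(4,2)->(4,1) | p2:(3,1)->(4,1)
Step 4: p0:escaped | p1:(4,1)->(4,0)->EXIT | p2:(4,1)->(4,0)->EXIT
Exit steps: [1, 4, 4]
First to escape: p0 at step 1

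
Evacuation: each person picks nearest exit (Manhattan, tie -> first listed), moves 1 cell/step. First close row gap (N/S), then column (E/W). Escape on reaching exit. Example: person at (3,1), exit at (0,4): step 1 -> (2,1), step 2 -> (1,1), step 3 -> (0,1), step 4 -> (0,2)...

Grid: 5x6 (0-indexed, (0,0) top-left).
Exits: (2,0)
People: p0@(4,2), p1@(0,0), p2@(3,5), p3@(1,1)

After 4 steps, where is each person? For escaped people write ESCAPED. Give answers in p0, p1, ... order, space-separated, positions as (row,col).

Step 1: p0:(4,2)->(3,2) | p1:(0,0)->(1,0) | p2:(3,5)->(2,5) | p3:(1,1)->(2,1)
Step 2: p0:(3,2)->(2,2) | p1:(1,0)->(2,0)->EXIT | p2:(2,5)->(2,4) | p3:(2,1)->(2,0)->EXIT
Step 3: p0:(2,2)->(2,1) | p1:escaped | p2:(2,4)->(2,3) | p3:escaped
Step 4: p0:(2,1)->(2,0)->EXIT | p1:escaped | p2:(2,3)->(2,2) | p3:escaped

ESCAPED ESCAPED (2,2) ESCAPED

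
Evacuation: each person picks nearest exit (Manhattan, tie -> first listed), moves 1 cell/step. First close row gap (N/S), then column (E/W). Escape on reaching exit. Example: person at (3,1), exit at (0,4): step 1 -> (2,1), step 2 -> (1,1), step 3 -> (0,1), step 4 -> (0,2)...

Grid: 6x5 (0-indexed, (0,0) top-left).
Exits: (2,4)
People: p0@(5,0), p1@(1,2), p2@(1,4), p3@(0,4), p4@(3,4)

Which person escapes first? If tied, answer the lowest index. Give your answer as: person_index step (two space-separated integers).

Step 1: p0:(5,0)->(4,0) | p1:(1,2)->(2,2) | p2:(1,4)->(2,4)->EXIT | p3:(0,4)->(1,4) | p4:(3,4)->(2,4)->EXIT
Step 2: p0:(4,0)->(3,0) | p1:(2,2)->(2,3) | p2:escaped | p3:(1,4)->(2,4)->EXIT | p4:escaped
Step 3: p0:(3,0)->(2,0) | p1:(2,3)->(2,4)->EXIT | p2:escaped | p3:escaped | p4:escaped
Step 4: p0:(2,0)->(2,1) | p1:escaped | p2:escaped | p3:escaped | p4:escaped
Step 5: p0:(2,1)->(2,2) | p1:escaped | p2:escaped | p3:escaped | p4:escaped
Step 6: p0:(2,2)->(2,3) | p1:escaped | p2:escaped | p3:escaped | p4:escaped
Step 7: p0:(2,3)->(2,4)->EXIT | p1:escaped | p2:escaped | p3:escaped | p4:escaped
Exit steps: [7, 3, 1, 2, 1]
First to escape: p2 at step 1

Answer: 2 1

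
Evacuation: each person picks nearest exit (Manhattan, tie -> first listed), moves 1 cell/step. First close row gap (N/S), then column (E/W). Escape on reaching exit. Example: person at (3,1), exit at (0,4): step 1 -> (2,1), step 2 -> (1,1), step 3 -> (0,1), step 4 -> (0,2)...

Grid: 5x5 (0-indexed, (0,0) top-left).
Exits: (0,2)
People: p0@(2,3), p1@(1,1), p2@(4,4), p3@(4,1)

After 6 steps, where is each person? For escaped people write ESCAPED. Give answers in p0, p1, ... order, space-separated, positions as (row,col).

Step 1: p0:(2,3)->(1,3) | p1:(1,1)->(0,1) | p2:(4,4)->(3,4) | p3:(4,1)->(3,1)
Step 2: p0:(1,3)->(0,3) | p1:(0,1)->(0,2)->EXIT | p2:(3,4)->(2,4) | p3:(3,1)->(2,1)
Step 3: p0:(0,3)->(0,2)->EXIT | p1:escaped | p2:(2,4)->(1,4) | p3:(2,1)->(1,1)
Step 4: p0:escaped | p1:escaped | p2:(1,4)->(0,4) | p3:(1,1)->(0,1)
Step 5: p0:escaped | p1:escaped | p2:(0,4)->(0,3) | p3:(0,1)->(0,2)->EXIT
Step 6: p0:escaped | p1:escaped | p2:(0,3)->(0,2)->EXIT | p3:escaped

ESCAPED ESCAPED ESCAPED ESCAPED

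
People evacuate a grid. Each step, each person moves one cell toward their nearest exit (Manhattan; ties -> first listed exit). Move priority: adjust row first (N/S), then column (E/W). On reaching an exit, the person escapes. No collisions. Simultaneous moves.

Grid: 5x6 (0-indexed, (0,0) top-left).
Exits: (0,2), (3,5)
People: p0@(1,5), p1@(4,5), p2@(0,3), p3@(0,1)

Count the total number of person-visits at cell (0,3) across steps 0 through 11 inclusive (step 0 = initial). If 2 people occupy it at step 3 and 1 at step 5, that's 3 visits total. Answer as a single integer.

Step 0: p0@(1,5) p1@(4,5) p2@(0,3) p3@(0,1) -> at (0,3): 1 [p2], cum=1
Step 1: p0@(2,5) p1@ESC p2@ESC p3@ESC -> at (0,3): 0 [-], cum=1
Step 2: p0@ESC p1@ESC p2@ESC p3@ESC -> at (0,3): 0 [-], cum=1
Total visits = 1

Answer: 1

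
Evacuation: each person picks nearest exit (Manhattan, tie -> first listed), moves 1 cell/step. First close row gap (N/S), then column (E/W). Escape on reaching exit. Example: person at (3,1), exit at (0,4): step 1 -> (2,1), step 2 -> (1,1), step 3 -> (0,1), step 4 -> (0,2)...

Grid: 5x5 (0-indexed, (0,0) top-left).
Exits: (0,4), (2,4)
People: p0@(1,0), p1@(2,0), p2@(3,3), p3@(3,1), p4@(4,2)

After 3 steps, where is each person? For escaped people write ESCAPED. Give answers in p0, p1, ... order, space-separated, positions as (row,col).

Step 1: p0:(1,0)->(0,0) | p1:(2,0)->(2,1) | p2:(3,3)->(2,3) | p3:(3,1)->(2,1) | p4:(4,2)->(3,2)
Step 2: p0:(0,0)->(0,1) | p1:(2,1)->(2,2) | p2:(2,3)->(2,4)->EXIT | p3:(2,1)->(2,2) | p4:(3,2)->(2,2)
Step 3: p0:(0,1)->(0,2) | p1:(2,2)->(2,3) | p2:escaped | p3:(2,2)->(2,3) | p4:(2,2)->(2,3)

(0,2) (2,3) ESCAPED (2,3) (2,3)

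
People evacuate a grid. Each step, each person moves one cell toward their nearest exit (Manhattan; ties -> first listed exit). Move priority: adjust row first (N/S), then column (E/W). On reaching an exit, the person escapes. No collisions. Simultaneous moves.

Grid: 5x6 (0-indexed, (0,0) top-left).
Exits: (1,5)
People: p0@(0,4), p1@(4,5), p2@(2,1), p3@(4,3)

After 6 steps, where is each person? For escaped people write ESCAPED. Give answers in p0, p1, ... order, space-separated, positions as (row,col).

Step 1: p0:(0,4)->(1,4) | p1:(4,5)->(3,5) | p2:(2,1)->(1,1) | p3:(4,3)->(3,3)
Step 2: p0:(1,4)->(1,5)->EXIT | p1:(3,5)->(2,5) | p2:(1,1)->(1,2) | p3:(3,3)->(2,3)
Step 3: p0:escaped | p1:(2,5)->(1,5)->EXIT | p2:(1,2)->(1,3) | p3:(2,3)->(1,3)
Step 4: p0:escaped | p1:escaped | p2:(1,3)->(1,4) | p3:(1,3)->(1,4)
Step 5: p0:escaped | p1:escaped | p2:(1,4)->(1,5)->EXIT | p3:(1,4)->(1,5)->EXIT

ESCAPED ESCAPED ESCAPED ESCAPED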